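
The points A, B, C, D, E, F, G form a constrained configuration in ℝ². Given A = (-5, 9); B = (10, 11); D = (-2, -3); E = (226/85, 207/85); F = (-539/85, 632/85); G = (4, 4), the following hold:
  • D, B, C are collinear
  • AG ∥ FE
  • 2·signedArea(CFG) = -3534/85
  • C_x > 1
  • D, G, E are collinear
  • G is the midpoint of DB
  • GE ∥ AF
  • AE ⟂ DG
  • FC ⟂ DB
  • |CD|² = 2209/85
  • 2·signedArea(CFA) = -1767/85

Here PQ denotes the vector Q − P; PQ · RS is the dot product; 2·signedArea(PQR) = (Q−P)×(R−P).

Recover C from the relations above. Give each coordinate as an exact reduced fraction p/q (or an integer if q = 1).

C = (112/85, 74/85)

1. C_x = 112/85  [D, B, C are collinear ∩ FC ⟂ DB]
2. C_y = 74/85  [D, B, C are collinear ∩ FC ⟂ DB]
   → C = (112/85, 74/85)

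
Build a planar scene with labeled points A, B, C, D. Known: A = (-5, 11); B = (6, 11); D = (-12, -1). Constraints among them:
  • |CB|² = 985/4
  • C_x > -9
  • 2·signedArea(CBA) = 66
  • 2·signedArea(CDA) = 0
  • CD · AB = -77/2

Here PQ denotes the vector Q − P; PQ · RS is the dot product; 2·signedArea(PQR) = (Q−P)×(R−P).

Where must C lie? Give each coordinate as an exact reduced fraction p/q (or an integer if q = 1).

1. C_x = -17/2  [2·signedArea(CDA) = 0 ∩ CD · AB = -77/2]
2. C_y = 5  [2·signedArea(CDA) = 0 ∩ CD · AB = -77/2]
   → C = (-17/2, 5)

C = (-17/2, 5)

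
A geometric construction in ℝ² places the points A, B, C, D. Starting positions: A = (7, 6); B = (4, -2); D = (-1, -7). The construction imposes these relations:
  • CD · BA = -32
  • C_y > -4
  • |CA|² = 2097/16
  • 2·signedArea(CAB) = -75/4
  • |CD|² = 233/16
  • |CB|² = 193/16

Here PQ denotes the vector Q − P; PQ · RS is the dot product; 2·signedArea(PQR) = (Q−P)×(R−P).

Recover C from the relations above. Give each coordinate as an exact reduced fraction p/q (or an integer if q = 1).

1. C_x = 1  [2·signedArea(CAB) = -75/4 ∩ CD · BA = -32]
2. C_y = -15/4  [2·signedArea(CAB) = -75/4 ∩ CD · BA = -32]
   → C = (1, -15/4)

C = (1, -15/4)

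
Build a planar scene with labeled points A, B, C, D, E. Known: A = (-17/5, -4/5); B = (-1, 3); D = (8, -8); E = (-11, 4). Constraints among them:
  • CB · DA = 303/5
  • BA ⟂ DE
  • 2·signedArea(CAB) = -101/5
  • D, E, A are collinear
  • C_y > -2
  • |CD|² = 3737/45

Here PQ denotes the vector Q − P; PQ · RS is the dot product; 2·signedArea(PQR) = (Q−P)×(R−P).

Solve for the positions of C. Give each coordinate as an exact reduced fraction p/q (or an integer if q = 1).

1. C_x = 6/5  [line -19/5·x + 12/5·y + 46/5 = 0 ∩ |CD|² = 3737/45]
2. C_y = -29/15  [line -19/5·x + 12/5·y + 46/5 = 0 ∩ |CD|² = 3737/45]
   → C = (6/5, -29/15)

C = (6/5, -29/15)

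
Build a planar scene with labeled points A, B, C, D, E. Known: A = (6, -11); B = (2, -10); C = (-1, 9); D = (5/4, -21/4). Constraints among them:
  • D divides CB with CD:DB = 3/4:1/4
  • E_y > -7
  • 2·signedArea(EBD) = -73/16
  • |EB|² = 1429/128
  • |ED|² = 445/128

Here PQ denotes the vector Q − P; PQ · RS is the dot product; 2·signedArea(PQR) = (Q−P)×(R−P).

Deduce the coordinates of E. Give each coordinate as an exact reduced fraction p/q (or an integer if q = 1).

1. E_x = 39/16  [line -19/4·x + -3/4·y + 105/16 = 0 ∩ |EB|² = 1429/128]
2. E_y = -107/16  [line -19/4·x + -3/4·y + 105/16 = 0 ∩ |EB|² = 1429/128]
   → E = (39/16, -107/16)

E = (39/16, -107/16)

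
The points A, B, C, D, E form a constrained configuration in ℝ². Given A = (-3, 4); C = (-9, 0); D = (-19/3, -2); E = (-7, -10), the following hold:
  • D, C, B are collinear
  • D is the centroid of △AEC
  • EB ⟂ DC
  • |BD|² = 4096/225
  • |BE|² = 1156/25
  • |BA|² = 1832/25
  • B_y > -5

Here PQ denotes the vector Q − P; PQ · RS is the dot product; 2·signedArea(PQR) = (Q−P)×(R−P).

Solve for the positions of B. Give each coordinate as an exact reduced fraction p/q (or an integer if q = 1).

1. B_x = -73/25  [D, C, B are collinear ∩ EB ⟂ DC]
2. B_y = -114/25  [D, C, B are collinear ∩ EB ⟂ DC]
   → B = (-73/25, -114/25)

B = (-73/25, -114/25)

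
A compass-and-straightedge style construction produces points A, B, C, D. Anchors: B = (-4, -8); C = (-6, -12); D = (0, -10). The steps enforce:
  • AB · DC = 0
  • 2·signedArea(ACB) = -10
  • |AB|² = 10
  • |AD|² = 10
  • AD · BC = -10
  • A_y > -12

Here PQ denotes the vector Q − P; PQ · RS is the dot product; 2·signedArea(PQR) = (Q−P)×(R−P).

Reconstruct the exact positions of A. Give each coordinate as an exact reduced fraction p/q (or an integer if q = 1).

A = (-3, -11)

1. A_x = -3  [AB · DC = 0 ∩ AD · BC = -10]
2. A_y = -11  [AB · DC = 0 ∩ AD · BC = -10]
   → A = (-3, -11)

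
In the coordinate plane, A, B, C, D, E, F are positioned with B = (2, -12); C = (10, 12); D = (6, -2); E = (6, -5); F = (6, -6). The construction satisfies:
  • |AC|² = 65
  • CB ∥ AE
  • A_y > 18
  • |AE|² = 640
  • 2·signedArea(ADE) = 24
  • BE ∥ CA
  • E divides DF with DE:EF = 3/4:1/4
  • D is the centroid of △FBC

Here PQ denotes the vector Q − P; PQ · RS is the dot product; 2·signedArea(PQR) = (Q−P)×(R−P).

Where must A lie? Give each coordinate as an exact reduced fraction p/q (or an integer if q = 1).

1. A_x = 14  [CB ∥ AE ∩ BE ∥ CA]
2. A_y = 19  [CB ∥ AE ∩ BE ∥ CA]
   → A = (14, 19)

A = (14, 19)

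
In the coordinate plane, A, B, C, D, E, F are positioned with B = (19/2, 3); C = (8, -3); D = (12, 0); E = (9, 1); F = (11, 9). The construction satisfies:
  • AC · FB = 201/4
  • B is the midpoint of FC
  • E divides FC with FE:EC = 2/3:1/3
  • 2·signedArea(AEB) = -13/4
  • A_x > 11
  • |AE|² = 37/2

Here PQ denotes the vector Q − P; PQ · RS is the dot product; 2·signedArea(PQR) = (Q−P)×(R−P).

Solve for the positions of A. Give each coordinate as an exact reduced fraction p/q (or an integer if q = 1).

1. A_x = 23/2  [2·signedArea(AEB) = -13/4 ∩ AC · FB = 201/4]
2. A_y = 9/2  [2·signedArea(AEB) = -13/4 ∩ AC · FB = 201/4]
   → A = (23/2, 9/2)

A = (23/2, 9/2)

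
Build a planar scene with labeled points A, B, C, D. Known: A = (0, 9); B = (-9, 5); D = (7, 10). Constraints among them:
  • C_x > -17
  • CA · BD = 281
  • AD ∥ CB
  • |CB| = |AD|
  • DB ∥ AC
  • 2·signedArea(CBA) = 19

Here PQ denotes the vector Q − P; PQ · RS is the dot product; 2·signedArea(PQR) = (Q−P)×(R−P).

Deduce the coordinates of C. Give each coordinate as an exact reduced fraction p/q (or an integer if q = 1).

C = (-16, 4)

1. C_x = -16  [AD ∥ CB ∩ DB ∥ AC]
2. C_y = 4  [AD ∥ CB ∩ DB ∥ AC]
   → C = (-16, 4)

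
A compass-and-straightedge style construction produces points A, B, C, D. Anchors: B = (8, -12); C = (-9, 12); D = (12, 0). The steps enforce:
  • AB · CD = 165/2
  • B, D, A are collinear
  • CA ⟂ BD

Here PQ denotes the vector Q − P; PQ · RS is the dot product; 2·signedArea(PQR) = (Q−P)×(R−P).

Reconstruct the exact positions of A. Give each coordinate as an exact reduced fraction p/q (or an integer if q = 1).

1. A_x = 27/2  [B, D, A are collinear ∩ CA ⟂ BD]
2. A_y = 9/2  [B, D, A are collinear ∩ CA ⟂ BD]
   → A = (27/2, 9/2)

A = (27/2, 9/2)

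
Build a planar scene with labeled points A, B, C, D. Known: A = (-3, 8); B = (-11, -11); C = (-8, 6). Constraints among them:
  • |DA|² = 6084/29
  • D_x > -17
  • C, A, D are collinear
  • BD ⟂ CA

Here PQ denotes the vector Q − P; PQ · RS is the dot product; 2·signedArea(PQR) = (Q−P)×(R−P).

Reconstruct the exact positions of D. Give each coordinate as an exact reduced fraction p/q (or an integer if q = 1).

1. D_x = -477/29  [C, A, D are collinear ∩ BD ⟂ CA]
2. D_y = 76/29  [C, A, D are collinear ∩ BD ⟂ CA]
   → D = (-477/29, 76/29)

D = (-477/29, 76/29)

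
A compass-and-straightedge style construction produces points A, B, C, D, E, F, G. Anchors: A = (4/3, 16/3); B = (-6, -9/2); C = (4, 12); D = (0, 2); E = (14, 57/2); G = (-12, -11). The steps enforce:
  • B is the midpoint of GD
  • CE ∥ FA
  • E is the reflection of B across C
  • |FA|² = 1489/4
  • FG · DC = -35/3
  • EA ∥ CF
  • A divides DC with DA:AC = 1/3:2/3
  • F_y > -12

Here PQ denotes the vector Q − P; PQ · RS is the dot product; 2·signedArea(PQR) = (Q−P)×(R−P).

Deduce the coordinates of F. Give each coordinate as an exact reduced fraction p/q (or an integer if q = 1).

F = (-26/3, -67/6)

1. F_x = -26/3  [CE ∥ FA ∩ EA ∥ CF]
2. F_y = -67/6  [CE ∥ FA ∩ EA ∥ CF]
   → F = (-26/3, -67/6)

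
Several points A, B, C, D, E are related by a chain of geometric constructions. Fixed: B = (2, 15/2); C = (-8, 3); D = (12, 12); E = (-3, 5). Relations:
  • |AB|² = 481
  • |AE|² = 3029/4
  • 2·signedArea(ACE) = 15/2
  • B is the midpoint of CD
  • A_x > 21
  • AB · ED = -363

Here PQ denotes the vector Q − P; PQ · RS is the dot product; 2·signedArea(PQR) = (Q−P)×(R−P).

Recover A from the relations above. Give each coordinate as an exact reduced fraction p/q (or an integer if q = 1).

1. A_x = 22  [2·signedArea(ACE) = 15/2 ∩ AB · ED = -363]
2. A_y = 33/2  [2·signedArea(ACE) = 15/2 ∩ AB · ED = -363]
   → A = (22, 33/2)

A = (22, 33/2)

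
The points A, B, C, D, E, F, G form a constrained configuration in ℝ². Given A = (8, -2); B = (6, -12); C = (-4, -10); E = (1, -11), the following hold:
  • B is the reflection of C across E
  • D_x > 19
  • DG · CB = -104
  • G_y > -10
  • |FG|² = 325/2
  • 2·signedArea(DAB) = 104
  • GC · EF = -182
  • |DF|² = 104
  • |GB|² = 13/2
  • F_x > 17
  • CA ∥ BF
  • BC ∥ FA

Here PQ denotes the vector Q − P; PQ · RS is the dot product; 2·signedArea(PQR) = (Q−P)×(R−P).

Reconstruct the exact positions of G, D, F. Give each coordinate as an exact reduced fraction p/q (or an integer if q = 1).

1. F_x = 18  [BC ∥ FA ∩ CA ∥ BF]
2. F_y = -4  [BC ∥ FA ∩ CA ∥ BF]
   → F = (18, -4)
3. G_x = 13/2  [line -17·x + -7·y + 44 = 0 ∩ |GB|² = 13/2]
4. G_y = -19/2  [line -17·x + -7·y + 44 = 0 ∩ |GB|² = 13/2]
   → G = (13/2, -19/2)
5. D_x = 20  [line -10·x + 2·y + 188 = 0 ∩ |DF|² = 104]
6. D_y = 6  [line -10·x + 2·y + 188 = 0 ∩ |DF|² = 104]
   → D = (20, 6)

D = (20, 6)
F = (18, -4)
G = (13/2, -19/2)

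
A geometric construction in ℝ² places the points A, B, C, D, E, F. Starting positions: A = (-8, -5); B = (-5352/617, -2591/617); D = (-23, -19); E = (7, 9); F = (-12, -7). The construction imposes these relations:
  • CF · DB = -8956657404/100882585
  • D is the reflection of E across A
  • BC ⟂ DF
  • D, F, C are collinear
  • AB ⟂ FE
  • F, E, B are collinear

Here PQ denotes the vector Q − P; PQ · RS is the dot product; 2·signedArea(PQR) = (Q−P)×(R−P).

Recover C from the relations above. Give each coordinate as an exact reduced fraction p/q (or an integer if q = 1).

1. C_x = -1485672/163505  [D, F, C are collinear ∩ BC ⟂ DF]
2. C_y = -624839/163505  [D, F, C are collinear ∩ BC ⟂ DF]
   → C = (-1485672/163505, -624839/163505)

C = (-1485672/163505, -624839/163505)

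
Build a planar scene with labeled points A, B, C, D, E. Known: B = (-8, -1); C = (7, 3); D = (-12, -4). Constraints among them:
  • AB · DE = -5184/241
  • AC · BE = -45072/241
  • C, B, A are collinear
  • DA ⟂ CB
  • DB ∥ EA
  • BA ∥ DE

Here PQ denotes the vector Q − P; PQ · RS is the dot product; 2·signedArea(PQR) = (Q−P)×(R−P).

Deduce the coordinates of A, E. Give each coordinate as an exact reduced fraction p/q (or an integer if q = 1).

A = (-3008/241, -529/241)
E = (-3972/241, -1252/241)

1. A_x = -3008/241  [C, B, A are collinear ∩ DA ⟂ CB]
2. A_y = -529/241  [C, B, A are collinear ∩ DA ⟂ CB]
   → A = (-3008/241, -529/241)
3. E_x = -3972/241  [DB ∥ EA ∩ BA ∥ DE]
4. E_y = -1252/241  [DB ∥ EA ∩ BA ∥ DE]
   → E = (-3972/241, -1252/241)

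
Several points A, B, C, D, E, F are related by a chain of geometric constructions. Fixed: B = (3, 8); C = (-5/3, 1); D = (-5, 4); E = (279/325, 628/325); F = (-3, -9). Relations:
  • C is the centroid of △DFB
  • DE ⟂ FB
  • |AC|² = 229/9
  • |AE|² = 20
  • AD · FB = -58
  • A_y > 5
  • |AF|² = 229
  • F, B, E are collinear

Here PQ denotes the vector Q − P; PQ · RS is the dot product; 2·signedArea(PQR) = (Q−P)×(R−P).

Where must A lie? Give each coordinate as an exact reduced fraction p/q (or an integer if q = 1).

A = (-1, 6)

1. A_x = -1  [line -6·x + -17·y + 96 = 0 ∩ |AE|² = 20]
2. A_y = 6  [line -6·x + -17·y + 96 = 0 ∩ |AE|² = 20]
   → A = (-1, 6)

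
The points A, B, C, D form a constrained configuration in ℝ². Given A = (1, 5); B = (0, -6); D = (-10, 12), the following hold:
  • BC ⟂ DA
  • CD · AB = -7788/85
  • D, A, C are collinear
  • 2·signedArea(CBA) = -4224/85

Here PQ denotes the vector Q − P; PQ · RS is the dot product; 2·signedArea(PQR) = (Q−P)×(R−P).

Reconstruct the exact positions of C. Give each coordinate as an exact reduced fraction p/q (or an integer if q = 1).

1. C_x = 448/85  [D, A, C are collinear ∩ BC ⟂ DA]
2. C_y = 194/85  [D, A, C are collinear ∩ BC ⟂ DA]
   → C = (448/85, 194/85)

C = (448/85, 194/85)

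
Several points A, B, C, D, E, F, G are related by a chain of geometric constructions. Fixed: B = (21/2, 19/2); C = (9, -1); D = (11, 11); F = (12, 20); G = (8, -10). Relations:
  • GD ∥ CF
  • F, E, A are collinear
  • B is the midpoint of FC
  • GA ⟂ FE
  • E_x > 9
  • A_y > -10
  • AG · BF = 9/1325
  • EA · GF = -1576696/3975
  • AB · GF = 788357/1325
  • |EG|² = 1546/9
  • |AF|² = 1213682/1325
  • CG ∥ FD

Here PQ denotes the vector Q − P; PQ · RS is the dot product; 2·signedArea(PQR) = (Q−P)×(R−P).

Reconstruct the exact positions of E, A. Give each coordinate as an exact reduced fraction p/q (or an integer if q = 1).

1. A_x = 10447/1325  [AG · BF = 9/1325 ∩ AB · GF = 788357/1325]
2. A_y = -13229/1325  [AG · BF = 9/1325 ∩ AB · GF = 788357/1325]
   → A = (10447/1325, -13229/1325)
3. E_x = 29/3  [EA · GF = -1576696/3975 ∩ F, E, A are collinear]
4. E_y = 3  [EA · GF = -1576696/3975 ∩ F, E, A are collinear]
   → E = (29/3, 3)

A = (10447/1325, -13229/1325)
E = (29/3, 3)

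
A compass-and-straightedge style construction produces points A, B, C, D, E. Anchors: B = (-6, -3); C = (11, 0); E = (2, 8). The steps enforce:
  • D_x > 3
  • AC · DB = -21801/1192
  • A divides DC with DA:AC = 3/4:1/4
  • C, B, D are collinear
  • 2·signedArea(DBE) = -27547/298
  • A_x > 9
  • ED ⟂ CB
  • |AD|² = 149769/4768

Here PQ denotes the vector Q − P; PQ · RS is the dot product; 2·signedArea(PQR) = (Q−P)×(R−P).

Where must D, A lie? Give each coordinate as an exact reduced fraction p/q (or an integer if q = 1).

1. D_x = 1085/298  [C, B, D are collinear ∩ ED ⟂ CB]
2. D_y = -387/298  [C, B, D are collinear ∩ ED ⟂ CB]
   → D = (1085/298, -387/298)
3. A_x = 10919/1192  [A divides DC with DA:AC = 3/4:1/4]
4. A_y = -387/1192  [A divides DC with DA:AC = 3/4:1/4]
   → A = (10919/1192, -387/1192)

A = (10919/1192, -387/1192)
D = (1085/298, -387/298)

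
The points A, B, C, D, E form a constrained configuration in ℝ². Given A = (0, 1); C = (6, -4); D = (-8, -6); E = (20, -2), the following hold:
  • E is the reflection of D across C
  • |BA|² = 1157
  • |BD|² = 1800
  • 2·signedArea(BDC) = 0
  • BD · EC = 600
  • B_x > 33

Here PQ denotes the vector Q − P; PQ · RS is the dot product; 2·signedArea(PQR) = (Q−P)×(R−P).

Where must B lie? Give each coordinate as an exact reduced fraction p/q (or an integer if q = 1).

1. B_x = 34  [2·signedArea(BDC) = 0 ∩ BD · EC = 600]
2. B_y = 0  [2·signedArea(BDC) = 0 ∩ BD · EC = 600]
   → B = (34, 0)

B = (34, 0)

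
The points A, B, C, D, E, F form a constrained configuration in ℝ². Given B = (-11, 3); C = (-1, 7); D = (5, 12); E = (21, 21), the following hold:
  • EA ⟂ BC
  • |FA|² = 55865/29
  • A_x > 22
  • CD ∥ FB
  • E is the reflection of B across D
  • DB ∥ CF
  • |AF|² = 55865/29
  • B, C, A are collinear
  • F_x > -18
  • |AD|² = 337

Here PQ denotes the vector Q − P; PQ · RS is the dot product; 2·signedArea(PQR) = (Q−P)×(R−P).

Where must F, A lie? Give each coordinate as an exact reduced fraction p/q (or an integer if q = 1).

1. F_x = -17  [CD ∥ FB ∩ DB ∥ CF]
2. F_y = -2  [CD ∥ FB ∩ DB ∥ CF]
   → F = (-17, -2)
3. A_x = 661/29  [B, C, A are collinear ∩ EA ⟂ BC]
4. A_y = 479/29  [B, C, A are collinear ∩ EA ⟂ BC]
   → A = (661/29, 479/29)

A = (661/29, 479/29)
F = (-17, -2)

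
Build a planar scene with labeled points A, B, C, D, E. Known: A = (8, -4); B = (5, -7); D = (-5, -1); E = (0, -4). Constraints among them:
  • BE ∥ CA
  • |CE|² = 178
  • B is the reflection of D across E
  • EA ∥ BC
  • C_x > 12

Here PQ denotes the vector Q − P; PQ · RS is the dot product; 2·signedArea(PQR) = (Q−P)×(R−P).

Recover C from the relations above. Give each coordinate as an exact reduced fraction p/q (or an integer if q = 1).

C = (13, -7)

1. C_x = 13  [BE ∥ CA ∩ EA ∥ BC]
2. C_y = -7  [BE ∥ CA ∩ EA ∥ BC]
   → C = (13, -7)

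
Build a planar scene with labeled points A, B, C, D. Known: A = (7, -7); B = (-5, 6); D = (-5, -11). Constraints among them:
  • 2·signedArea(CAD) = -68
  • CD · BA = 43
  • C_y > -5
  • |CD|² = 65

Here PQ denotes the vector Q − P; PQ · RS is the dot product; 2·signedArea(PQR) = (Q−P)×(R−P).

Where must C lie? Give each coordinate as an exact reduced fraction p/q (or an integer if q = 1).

C = (-1, -4)

1. C_x = -1  [2·signedArea(CAD) = -68 ∩ CD · BA = 43]
2. C_y = -4  [2·signedArea(CAD) = -68 ∩ CD · BA = 43]
   → C = (-1, -4)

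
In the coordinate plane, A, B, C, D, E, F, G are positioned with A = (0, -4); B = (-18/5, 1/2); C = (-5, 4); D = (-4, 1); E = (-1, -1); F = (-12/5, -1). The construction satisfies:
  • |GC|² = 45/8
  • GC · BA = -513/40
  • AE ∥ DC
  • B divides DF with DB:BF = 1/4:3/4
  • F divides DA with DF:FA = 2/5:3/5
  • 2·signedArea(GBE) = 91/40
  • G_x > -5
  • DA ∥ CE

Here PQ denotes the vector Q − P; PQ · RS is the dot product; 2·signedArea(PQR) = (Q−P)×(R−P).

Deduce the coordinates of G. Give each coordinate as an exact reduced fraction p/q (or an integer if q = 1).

1. G_x = -17/4  [2·signedArea(GBE) = 91/40 ∩ GC · BA = -513/40]
2. G_y = 7/4  [2·signedArea(GBE) = 91/40 ∩ GC · BA = -513/40]
   → G = (-17/4, 7/4)

G = (-17/4, 7/4)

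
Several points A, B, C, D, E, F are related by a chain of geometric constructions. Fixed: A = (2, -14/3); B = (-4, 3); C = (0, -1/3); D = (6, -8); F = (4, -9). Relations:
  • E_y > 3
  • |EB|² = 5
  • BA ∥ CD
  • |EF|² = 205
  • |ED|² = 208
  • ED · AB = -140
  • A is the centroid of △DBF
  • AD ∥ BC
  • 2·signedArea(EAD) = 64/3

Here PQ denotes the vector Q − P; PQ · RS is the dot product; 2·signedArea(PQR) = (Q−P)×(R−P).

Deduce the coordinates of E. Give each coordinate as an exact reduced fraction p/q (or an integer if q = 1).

E = (-2, 4)

1. E_x = -2  [ED · AB = -140 ∩ 2·signedArea(EAD) = 64/3]
2. E_y = 4  [ED · AB = -140 ∩ 2·signedArea(EAD) = 64/3]
   → E = (-2, 4)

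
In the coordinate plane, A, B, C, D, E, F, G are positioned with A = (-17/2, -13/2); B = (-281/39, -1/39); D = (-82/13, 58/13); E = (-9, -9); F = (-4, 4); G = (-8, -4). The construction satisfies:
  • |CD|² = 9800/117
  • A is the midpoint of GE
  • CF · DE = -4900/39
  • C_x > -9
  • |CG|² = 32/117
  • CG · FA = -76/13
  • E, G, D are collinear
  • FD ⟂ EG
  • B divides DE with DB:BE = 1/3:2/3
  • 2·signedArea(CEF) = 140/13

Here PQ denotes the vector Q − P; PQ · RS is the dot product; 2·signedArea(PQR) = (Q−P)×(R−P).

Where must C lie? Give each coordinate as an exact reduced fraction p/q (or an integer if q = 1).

C = (-316/39, -176/39)

1. C_x = -316/39  [2·signedArea(CEF) = 140/13 ∩ CF · DE = -4900/39]
2. C_y = -176/39  [2·signedArea(CEF) = 140/13 ∩ CF · DE = -4900/39]
   → C = (-316/39, -176/39)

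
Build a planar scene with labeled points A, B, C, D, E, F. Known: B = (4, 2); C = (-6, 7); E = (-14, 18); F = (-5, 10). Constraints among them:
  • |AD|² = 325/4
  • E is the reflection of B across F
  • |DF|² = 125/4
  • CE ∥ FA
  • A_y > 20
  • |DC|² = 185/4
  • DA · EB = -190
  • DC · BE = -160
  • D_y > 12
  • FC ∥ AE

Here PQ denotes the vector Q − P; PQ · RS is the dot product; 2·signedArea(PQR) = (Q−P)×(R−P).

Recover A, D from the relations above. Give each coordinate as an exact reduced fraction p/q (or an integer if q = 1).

A = (-13, 21)
D = (-10, 25/2)

1. A_x = -13  [FC ∥ AE ∩ CE ∥ FA]
2. A_y = 21  [FC ∥ AE ∩ CE ∥ FA]
   → A = (-13, 21)
3. D_x = -10  [line 18·x + -16·y + 380 = 0 ∩ |DC|² = 185/4]
4. D_y = 25/2  [line 18·x + -16·y + 380 = 0 ∩ |DC|² = 185/4]
   → D = (-10, 25/2)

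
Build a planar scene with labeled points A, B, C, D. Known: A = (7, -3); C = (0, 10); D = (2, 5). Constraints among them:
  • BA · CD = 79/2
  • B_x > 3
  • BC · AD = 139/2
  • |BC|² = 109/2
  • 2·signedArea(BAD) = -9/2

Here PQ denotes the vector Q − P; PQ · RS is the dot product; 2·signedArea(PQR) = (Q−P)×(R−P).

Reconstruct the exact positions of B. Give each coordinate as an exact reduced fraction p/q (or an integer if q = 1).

B = (7/2, 7/2)

1. B_x = 7/2  [2·signedArea(BAD) = -9/2 ∩ BA · CD = 79/2]
2. B_y = 7/2  [2·signedArea(BAD) = -9/2 ∩ BA · CD = 79/2]
   → B = (7/2, 7/2)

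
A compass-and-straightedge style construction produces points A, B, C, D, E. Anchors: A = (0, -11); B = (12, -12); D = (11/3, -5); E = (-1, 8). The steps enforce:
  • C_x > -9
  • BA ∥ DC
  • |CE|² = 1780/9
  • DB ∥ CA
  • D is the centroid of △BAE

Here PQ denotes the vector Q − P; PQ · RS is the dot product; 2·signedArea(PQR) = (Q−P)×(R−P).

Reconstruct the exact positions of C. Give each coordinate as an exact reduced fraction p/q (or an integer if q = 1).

C = (-25/3, -4)

1. C_x = -25/3  [DB ∥ CA ∩ BA ∥ DC]
2. C_y = -4  [DB ∥ CA ∩ BA ∥ DC]
   → C = (-25/3, -4)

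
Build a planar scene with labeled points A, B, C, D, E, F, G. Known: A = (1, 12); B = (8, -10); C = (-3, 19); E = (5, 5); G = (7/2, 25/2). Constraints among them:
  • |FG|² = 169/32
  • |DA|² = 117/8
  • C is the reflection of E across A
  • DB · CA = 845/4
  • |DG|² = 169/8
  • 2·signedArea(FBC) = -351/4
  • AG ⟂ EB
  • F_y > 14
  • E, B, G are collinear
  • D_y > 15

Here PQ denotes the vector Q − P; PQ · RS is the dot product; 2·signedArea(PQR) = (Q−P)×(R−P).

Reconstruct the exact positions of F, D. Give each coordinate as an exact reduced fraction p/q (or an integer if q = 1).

1. F_x = 15/8  [line -29·x + -11·y + 839/4 = 0 ∩ |FG|² = 169/32]
2. F_y = 113/8  [line -29·x + -11·y + 839/4 = 0 ∩ |FG|² = 169/32]
   → F = (15/8, 113/8)
3. D_x = 1/4  [line -4·x + 7·y + -437/4 = 0 ∩ |DA|² = 117/8]
4. D_y = 63/4  [line -4·x + 7·y + -437/4 = 0 ∩ |DA|² = 117/8]
   → D = (1/4, 63/4)

D = (1/4, 63/4)
F = (15/8, 113/8)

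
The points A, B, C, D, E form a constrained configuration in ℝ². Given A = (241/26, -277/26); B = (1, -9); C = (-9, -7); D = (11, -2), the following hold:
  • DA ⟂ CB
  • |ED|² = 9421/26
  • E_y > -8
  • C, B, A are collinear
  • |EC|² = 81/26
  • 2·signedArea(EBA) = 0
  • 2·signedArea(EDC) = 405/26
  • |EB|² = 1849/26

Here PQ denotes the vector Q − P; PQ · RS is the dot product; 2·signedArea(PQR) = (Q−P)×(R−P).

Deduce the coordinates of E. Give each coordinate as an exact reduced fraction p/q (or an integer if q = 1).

E = (-189/26, -191/26)

1. E_x = -189/26  [2·signedArea(EBA) = 0 ∩ 2·signedArea(EDC) = 405/26]
2. E_y = -191/26  [2·signedArea(EBA) = 0 ∩ 2·signedArea(EDC) = 405/26]
   → E = (-189/26, -191/26)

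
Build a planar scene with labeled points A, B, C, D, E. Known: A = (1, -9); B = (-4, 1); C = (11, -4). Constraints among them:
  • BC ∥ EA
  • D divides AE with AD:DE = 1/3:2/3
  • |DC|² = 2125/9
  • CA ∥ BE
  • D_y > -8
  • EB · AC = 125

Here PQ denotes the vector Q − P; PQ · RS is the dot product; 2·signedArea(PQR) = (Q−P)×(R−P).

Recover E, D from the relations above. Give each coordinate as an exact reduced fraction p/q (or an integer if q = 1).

1. E_x = -14  [BC ∥ EA ∩ CA ∥ BE]
2. E_y = -4  [BC ∥ EA ∩ CA ∥ BE]
   → E = (-14, -4)
3. D_x = -4  [D divides AE with AD:DE = 1/3:2/3]
4. D_y = -22/3  [D divides AE with AD:DE = 1/3:2/3]
   → D = (-4, -22/3)

D = (-4, -22/3)
E = (-14, -4)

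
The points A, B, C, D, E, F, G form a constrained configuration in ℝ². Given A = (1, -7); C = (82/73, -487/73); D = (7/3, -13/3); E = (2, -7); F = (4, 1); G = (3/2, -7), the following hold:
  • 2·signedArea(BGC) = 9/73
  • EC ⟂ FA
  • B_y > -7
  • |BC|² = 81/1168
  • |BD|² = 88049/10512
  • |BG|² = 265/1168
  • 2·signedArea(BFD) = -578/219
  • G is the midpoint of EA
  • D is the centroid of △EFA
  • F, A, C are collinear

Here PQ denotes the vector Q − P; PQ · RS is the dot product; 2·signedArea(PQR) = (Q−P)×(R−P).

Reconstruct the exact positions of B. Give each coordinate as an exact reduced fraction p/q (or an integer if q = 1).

B = (301/292, -505/73)

1. B_x = 301/292  [2·signedArea(BFD) = -578/219 ∩ 2·signedArea(BGC) = 9/73]
2. B_y = -505/73  [2·signedArea(BFD) = -578/219 ∩ 2·signedArea(BGC) = 9/73]
   → B = (301/292, -505/73)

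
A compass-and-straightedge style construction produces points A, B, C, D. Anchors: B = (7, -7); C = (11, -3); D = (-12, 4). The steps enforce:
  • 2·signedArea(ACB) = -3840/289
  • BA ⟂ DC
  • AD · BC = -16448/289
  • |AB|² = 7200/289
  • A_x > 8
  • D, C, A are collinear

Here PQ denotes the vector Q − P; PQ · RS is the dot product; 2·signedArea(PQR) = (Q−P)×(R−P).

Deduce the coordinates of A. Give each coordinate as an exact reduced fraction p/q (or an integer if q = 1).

1. A_x = 2443/289  [D, C, A are collinear ∩ BA ⟂ DC]
2. A_y = -643/289  [D, C, A are collinear ∩ BA ⟂ DC]
   → A = (2443/289, -643/289)

A = (2443/289, -643/289)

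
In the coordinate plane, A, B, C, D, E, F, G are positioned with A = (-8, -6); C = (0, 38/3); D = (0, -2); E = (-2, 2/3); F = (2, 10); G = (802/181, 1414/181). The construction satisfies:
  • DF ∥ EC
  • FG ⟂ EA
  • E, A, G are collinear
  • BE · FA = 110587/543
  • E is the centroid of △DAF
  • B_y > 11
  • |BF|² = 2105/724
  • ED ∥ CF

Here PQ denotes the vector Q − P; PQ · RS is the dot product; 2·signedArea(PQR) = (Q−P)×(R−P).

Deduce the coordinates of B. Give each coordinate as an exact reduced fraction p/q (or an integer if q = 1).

1. B_x = 401/362  [line 10·x + 16·y + -35173/181 = 0 ∩ |BF|² = 2105/724]
2. B_y = 2073/181  [line 10·x + 16·y + -35173/181 = 0 ∩ |BF|² = 2105/724]
   → B = (401/362, 2073/181)

B = (401/362, 2073/181)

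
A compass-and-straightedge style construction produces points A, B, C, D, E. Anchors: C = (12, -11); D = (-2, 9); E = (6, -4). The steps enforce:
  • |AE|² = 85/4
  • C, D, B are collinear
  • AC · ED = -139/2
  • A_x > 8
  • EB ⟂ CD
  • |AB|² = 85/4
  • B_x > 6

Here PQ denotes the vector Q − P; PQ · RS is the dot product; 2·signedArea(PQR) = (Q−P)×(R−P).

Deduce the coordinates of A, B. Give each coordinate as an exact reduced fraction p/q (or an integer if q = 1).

1. A_x = 9  [line 8·x + -13·y + -339/2 = 0 ∩ |AE|² = 85/4]
2. A_y = -15/2  [line 8·x + -13·y + -339/2 = 0 ∩ |AE|² = 85/4]
   → A = (9, -15/2)
3. B_x = 1004/149  [C, D, B are collinear ∩ EB ⟂ CD]
4. B_y = -519/149  [C, D, B are collinear ∩ EB ⟂ CD]
   → B = (1004/149, -519/149)

A = (9, -15/2)
B = (1004/149, -519/149)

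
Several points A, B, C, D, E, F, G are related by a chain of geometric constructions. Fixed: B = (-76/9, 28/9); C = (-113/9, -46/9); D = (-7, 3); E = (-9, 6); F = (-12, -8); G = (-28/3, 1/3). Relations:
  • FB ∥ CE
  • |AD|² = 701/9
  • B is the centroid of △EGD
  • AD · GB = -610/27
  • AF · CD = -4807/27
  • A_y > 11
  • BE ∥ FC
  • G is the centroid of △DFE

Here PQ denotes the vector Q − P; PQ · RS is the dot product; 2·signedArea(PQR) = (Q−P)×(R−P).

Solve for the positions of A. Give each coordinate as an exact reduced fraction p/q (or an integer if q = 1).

1. A_x = -26/3  [AD · GB = -610/27 ∩ AF · CD = -4807/27]
2. A_y = 35/3  [AD · GB = -610/27 ∩ AF · CD = -4807/27]
   → A = (-26/3, 35/3)

A = (-26/3, 35/3)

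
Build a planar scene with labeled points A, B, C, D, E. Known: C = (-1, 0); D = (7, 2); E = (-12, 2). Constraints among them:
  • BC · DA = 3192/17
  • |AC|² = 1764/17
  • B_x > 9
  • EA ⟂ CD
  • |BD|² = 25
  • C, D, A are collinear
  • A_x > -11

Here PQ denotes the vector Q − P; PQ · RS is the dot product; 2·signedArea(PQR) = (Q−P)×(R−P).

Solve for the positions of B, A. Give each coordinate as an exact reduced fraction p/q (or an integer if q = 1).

A = (-185/17, -42/17)
B = (10, -2)

1. A_x = -185/17  [C, D, A are collinear ∩ EA ⟂ CD]
2. A_y = -42/17  [C, D, A are collinear ∩ EA ⟂ CD]
   → A = (-185/17, -42/17)
3. B_x = 10  [line 304/17·x + 76/17·y + -2888/17 = 0 ∩ |BD|² = 25]
4. B_y = -2  [line 304/17·x + 76/17·y + -2888/17 = 0 ∩ |BD|² = 25]
   → B = (10, -2)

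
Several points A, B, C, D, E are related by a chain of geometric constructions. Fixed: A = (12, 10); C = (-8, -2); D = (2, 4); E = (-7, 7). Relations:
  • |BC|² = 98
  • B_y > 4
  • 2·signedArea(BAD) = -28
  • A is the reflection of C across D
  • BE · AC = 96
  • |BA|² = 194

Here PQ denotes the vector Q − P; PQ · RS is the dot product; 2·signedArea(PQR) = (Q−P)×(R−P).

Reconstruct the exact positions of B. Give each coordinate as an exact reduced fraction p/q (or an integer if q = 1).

B = (-1, 5)

1. B_x = -1  [BE · AC = 96 ∩ 2·signedArea(BAD) = -28]
2. B_y = 5  [BE · AC = 96 ∩ 2·signedArea(BAD) = -28]
   → B = (-1, 5)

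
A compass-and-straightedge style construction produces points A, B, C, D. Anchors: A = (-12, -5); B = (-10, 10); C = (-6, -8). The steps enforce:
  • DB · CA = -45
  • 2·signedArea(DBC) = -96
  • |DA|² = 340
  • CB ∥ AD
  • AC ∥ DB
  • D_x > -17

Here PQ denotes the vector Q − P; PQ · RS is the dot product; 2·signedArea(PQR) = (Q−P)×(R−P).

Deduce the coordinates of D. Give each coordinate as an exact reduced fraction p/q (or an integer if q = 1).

D = (-16, 13)

1. D_x = -16  [AC ∥ DB ∩ CB ∥ AD]
2. D_y = 13  [AC ∥ DB ∩ CB ∥ AD]
   → D = (-16, 13)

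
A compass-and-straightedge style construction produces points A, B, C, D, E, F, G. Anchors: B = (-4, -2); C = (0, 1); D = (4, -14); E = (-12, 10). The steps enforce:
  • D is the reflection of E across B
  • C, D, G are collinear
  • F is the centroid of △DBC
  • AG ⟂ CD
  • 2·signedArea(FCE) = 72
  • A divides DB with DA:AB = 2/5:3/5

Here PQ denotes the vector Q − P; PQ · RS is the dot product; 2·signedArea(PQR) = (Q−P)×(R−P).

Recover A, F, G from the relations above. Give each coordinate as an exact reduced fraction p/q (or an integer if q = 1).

1. A_x = 4/5  [A divides DB with DA:AB = 2/5:3/5]
2. A_y = -46/5  [A divides DB with DA:AB = 2/5:3/5]
   → A = (4/5, -46/5)
3. F_x = 0  [F is the centroid of △DBC]
4. F_y = -5  [F is the centroid of △DBC]
   → F = (0, -5)
5. G_x = 3124/1205  [C, D, G are collinear ∩ AG ⟂ CD]
6. G_y = -2102/241  [C, D, G are collinear ∩ AG ⟂ CD]
   → G = (3124/1205, -2102/241)

A = (4/5, -46/5)
F = (0, -5)
G = (3124/1205, -2102/241)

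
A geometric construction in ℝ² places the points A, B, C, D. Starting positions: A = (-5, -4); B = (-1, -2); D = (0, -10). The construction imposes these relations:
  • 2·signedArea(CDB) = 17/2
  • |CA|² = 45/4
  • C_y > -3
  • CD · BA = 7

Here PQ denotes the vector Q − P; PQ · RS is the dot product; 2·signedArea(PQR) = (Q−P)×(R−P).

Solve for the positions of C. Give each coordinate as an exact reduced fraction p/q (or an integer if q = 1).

C = (-2, -5/2)

1. C_x = -2  [CD · BA = 7 ∩ 2·signedArea(CDB) = 17/2]
2. C_y = -5/2  [CD · BA = 7 ∩ 2·signedArea(CDB) = 17/2]
   → C = (-2, -5/2)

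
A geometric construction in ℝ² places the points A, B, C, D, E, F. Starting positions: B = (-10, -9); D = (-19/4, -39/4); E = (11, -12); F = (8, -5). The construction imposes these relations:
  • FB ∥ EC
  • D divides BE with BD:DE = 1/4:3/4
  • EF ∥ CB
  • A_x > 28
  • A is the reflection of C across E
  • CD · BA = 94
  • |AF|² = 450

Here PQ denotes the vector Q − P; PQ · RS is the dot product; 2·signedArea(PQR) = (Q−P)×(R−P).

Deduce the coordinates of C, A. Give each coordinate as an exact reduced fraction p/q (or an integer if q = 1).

1. C_x = -7  [EF ∥ CB ∩ FB ∥ EC]
2. C_y = -16  [EF ∥ CB ∩ FB ∥ EC]
   → C = (-7, -16)
3. A_x = 29  [A is the reflection of C across E]
4. A_y = -8  [A is the reflection of C across E]
   → A = (29, -8)

A = (29, -8)
C = (-7, -16)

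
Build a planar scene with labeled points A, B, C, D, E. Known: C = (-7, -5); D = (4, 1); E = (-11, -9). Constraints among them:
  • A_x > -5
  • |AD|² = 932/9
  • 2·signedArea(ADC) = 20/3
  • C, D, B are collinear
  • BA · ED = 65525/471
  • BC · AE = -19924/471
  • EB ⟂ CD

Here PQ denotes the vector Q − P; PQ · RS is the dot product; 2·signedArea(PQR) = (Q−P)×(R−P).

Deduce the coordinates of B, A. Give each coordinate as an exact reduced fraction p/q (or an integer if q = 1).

A = (-14/3, -13/3)
B = (-1847/157, -1193/157)

1. B_x = -1847/157  [C, D, B are collinear ∩ EB ⟂ CD]
2. B_y = -1193/157  [C, D, B are collinear ∩ EB ⟂ CD]
   → B = (-1847/157, -1193/157)
3. A_x = -14/3  [2·signedArea(ADC) = 20/3 ∩ BA · ED = 65525/471]
4. A_y = -13/3  [2·signedArea(ADC) = 20/3 ∩ BA · ED = 65525/471]
   → A = (-14/3, -13/3)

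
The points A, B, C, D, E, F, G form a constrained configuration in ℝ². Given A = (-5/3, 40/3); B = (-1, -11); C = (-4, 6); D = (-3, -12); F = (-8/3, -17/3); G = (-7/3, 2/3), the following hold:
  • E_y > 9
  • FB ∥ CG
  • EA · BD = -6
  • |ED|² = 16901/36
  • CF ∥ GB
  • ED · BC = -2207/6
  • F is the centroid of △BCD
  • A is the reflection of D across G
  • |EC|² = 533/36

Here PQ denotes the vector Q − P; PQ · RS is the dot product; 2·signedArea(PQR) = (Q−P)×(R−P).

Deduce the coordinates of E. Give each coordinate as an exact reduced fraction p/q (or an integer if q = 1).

1. E_x = -17/6  [EA · BD = -6 ∩ ED · BC = -2207/6]
2. E_y = 29/3  [EA · BD = -6 ∩ ED · BC = -2207/6]
   → E = (-17/6, 29/3)

E = (-17/6, 29/3)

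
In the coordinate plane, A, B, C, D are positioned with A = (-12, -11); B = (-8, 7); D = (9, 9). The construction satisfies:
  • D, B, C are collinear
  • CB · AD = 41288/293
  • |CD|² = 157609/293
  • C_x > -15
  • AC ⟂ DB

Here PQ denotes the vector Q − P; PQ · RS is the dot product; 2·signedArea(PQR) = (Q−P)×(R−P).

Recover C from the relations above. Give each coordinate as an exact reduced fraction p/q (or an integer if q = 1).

C = (-4112/293, 1843/293)

1. C_x = -4112/293  [D, B, C are collinear ∩ AC ⟂ DB]
2. C_y = 1843/293  [D, B, C are collinear ∩ AC ⟂ DB]
   → C = (-4112/293, 1843/293)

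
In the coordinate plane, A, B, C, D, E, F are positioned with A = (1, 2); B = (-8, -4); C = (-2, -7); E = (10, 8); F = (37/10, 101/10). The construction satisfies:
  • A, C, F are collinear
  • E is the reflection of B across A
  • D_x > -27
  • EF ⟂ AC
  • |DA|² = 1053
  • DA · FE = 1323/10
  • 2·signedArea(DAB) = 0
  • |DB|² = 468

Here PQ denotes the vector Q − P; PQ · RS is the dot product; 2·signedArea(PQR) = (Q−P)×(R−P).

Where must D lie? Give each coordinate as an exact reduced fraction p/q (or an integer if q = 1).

D = (-26, -16)

1. D_x = -26  [2·signedArea(DAB) = 0 ∩ DA · FE = 1323/10]
2. D_y = -16  [2·signedArea(DAB) = 0 ∩ DA · FE = 1323/10]
   → D = (-26, -16)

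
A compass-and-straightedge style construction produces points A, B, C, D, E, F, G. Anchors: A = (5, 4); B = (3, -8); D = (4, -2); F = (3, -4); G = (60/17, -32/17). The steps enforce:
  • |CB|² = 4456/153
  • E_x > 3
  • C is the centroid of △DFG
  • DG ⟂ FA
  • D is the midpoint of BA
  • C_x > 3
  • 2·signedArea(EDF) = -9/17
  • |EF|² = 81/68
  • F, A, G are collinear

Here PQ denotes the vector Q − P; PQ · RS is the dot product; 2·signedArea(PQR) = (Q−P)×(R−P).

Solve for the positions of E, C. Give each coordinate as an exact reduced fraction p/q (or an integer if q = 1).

1. E_x = 111/34  [line 2·x + -1·y + -161/17 = 0 ∩ |EF|² = 81/68]
2. E_y = -50/17  [line 2·x + -1·y + -161/17 = 0 ∩ |EF|² = 81/68]
   → E = (111/34, -50/17)
3. C_x = 179/51  [C is the centroid of △DFG]
4. C_y = -134/51  [C is the centroid of △DFG]
   → C = (179/51, -134/51)

C = (179/51, -134/51)
E = (111/34, -50/17)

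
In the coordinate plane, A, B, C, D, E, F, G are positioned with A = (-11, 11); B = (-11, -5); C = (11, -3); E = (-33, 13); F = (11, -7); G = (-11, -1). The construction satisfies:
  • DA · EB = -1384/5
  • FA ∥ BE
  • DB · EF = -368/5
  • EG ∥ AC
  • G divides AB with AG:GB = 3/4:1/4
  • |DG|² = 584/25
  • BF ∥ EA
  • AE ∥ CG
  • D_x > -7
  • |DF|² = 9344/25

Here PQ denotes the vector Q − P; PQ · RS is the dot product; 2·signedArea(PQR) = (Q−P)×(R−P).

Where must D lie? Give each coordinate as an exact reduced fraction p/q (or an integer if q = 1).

D = (-33/5, 1)

1. D_x = -33/5  [DB · EF = -368/5 ∩ DA · EB = -1384/5]
2. D_y = 1  [DB · EF = -368/5 ∩ DA · EB = -1384/5]
   → D = (-33/5, 1)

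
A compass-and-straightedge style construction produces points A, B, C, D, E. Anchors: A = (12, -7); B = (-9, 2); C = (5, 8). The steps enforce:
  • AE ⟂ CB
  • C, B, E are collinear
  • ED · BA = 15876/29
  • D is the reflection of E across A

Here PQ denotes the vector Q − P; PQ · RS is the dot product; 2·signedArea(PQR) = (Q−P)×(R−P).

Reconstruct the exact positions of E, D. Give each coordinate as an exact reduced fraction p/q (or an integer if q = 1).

1. E_x = 159/29  [C, B, E are collinear ∩ AE ⟂ CB]
2. E_y = 238/29  [C, B, E are collinear ∩ AE ⟂ CB]
   → E = (159/29, 238/29)
3. D_x = 537/29  [D is the reflection of E across A]
4. D_y = -644/29  [D is the reflection of E across A]
   → D = (537/29, -644/29)

D = (537/29, -644/29)
E = (159/29, 238/29)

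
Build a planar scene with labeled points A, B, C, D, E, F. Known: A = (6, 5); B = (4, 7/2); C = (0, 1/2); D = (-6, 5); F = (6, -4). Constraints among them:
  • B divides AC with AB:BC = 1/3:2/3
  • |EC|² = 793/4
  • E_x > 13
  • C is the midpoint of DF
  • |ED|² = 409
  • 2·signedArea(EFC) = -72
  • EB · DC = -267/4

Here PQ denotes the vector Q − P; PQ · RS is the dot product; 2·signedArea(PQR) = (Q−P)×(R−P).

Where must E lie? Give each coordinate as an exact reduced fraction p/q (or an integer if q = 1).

1. E_x = 14  [EB · DC = -267/4 ∩ 2·signedArea(EFC) = -72]
2. E_y = 2  [EB · DC = -267/4 ∩ 2·signedArea(EFC) = -72]
   → E = (14, 2)

E = (14, 2)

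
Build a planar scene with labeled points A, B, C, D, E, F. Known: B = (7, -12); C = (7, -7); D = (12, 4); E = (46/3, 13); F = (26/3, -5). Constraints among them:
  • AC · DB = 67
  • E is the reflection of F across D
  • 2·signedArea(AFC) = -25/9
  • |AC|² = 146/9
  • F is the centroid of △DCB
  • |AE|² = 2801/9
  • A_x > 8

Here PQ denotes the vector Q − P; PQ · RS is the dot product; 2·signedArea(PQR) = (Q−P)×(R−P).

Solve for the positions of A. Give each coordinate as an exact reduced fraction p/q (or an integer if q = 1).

1. A_x = 26/3  [2·signedArea(AFC) = -25/9 ∩ AC · DB = 67]
2. A_y = -10/3  [2·signedArea(AFC) = -25/9 ∩ AC · DB = 67]
   → A = (26/3, -10/3)

A = (26/3, -10/3)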